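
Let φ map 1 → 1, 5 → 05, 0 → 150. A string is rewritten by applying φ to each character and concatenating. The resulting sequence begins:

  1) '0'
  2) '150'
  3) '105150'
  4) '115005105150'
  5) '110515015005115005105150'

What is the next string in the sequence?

φ(110515015005115005105150) expands symbol-by-symbol to 1 1 150 05 1 05 150 1 05 150 150 05 1 1 05 150 150 05 1 150 05 1 05 150; joining the 24 pieces gives the next term.

111500510515010515015005110515015005115005105150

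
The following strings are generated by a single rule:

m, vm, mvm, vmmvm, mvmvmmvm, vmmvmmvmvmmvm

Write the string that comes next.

mvmvmmvmvmmvmmvmvmmvm

This is a Fibonacci-style word recurrence s(k) = s(k−2)·s(k−1): e.g. m·vm = mvm.
Continuing: mvmvmmvm · vmmvmmvmvmmvm gives term 7.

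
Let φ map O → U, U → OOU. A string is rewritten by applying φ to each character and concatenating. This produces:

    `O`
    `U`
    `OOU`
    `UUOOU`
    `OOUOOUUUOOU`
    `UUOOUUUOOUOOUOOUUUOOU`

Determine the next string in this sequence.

Applying the rule to each of the 21 symbols of UUOOUUUOOUOOUOOUUUOOU gives the pieces OOU OOU U U OOU OOU OOU U U OOU U U OOU U U OOU OOU OOU U U OOU, which concatenate to the answer.

OOUOOUUUOOUOOUOOUUUOOUUUOOUUUOOUOOUOOUUUOOU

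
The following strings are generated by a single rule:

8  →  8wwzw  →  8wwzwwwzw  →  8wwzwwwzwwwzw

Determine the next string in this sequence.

Each term is the previous one with wwzw appended.
One more step from 8wwzwwwzwwwzw gives the answer.

8wwzwwwzwwwzwwwzw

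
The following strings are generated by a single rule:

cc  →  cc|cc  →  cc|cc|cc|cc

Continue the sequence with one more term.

cc|cc|cc|cc|cc|cc|cc|cc

Each string is two copies of the previous one joined by '|'.
So the next term is two copies of cc|cc|cc|cc with '|' between the halves.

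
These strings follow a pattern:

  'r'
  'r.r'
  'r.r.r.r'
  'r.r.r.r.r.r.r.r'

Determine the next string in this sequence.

Every step duplicates the string with '.' between the halves.
Doubling r.r.r.r.r.r.r.r with '.' between the halves:

r.r.r.r.r.r.r.r.r.r.r.r.r.r.r.r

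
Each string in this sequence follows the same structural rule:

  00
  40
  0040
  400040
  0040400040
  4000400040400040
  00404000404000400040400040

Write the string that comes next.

400040004040004000404000404000400040400040

This is a Fibonacci-style word recurrence s(k) = s(k−2)·s(k−1): e.g. 00·40 = 0040.
Continuing: 4000400040400040 · 00404000404000400040400040 gives term 8.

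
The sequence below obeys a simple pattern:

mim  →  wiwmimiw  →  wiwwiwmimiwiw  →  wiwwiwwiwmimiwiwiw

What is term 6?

s(k+1) = wiw·s(k)·iw, so each term gains wiw as a prefix and iw as a suffix.
From wiwwiwwiwmimiwiwiw, 2 further steps: wiwwiwwiwmimiwiwiw → wiwwiwwiwwiwmimiwiwiwiw → (answer).

wiwwiwwiwwiwwiwmimiwiwiwiwiw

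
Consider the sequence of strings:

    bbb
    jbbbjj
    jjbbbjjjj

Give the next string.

s(k+1) = j·s(k)·jj, so each term gains j as a prefix and jj as a suffix.
So the next term is j·jjbbbjjjj·jj.

jjjbbbjjjjjj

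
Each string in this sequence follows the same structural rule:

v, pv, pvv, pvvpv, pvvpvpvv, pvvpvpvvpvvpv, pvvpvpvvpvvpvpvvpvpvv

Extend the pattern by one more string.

pvvpvpvvpvvpvpvvpvpvvpvvpvpvvpvvpv

Each term (from the third on) is the previous term followed by the one before it: term 3 = pv·v = pvv.
So term 8 is pvvpvpvvpvvpvpvvpvpvv·pvvpvpvvpvvpv.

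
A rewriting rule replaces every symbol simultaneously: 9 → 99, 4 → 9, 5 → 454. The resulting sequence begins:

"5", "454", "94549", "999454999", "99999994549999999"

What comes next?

Applying the rule to each of the 17 symbols of 99999994549999999 gives the pieces 99 99 99 99 99 99 99 9 454 9 99 99 99 99 99 99 99, which concatenate to the answer.

999999999999999454999999999999999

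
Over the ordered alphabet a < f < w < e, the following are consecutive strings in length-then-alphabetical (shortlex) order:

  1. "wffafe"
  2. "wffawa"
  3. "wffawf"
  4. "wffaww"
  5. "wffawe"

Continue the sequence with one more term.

wffaea

The successor of wffawe increments the rightmost position that isn't already e and resets every position after it to a.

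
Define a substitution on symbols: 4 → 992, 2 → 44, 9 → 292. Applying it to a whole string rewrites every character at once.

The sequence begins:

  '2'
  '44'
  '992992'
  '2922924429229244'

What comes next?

Rewriting the 16 symbols of 2922924429229244 one by one yields 44 292 44 44 292 44 992 992 44 292 44 44 292 44 992 992; concatenated:

4429244442924499299244292444429244992992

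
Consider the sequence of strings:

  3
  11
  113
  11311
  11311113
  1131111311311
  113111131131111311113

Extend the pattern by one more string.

This is a Fibonacci-style word recurrence s(k) = s(k−1)·s(k−2): e.g. 11·3 = 113.
Continuing: 113111131131111311113 · 1131111311311 gives term 8.

1131111311311113111131131111311311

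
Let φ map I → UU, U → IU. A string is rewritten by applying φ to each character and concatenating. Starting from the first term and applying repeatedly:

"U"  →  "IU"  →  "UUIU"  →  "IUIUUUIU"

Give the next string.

UUIUUUIUIUIUUUIU

Expanding IUIUUUIU: I→UU, U→IU, I→UU, U→IU, U→IU, U→IU, I→UU, U→IU. Concatenated: UU IU UU IU IU IU UU IU.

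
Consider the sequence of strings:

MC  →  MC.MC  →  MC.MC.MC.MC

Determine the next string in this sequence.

Every step duplicates the string with '.' between the halves.
Doubling MC.MC.MC.MC with '.' between the halves:

MC.MC.MC.MC.MC.MC.MC.MC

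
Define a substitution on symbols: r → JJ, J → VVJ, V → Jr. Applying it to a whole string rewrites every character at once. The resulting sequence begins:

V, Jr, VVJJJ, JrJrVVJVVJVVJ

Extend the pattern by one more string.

Rewriting the 13 symbols of JrJrVVJVVJVVJ one by one yields VVJ JJ VVJ JJ Jr Jr VVJ Jr Jr VVJ Jr Jr VVJ; concatenated:

VVJJJVVJJJJrJrVVJJrJrVVJJrJrVVJ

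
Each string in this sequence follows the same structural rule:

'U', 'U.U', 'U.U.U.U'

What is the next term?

Every step duplicates the string with '.' between the halves.
Doubling U.U.U.U with '.' between the halves:

U.U.U.U.U.U.U.U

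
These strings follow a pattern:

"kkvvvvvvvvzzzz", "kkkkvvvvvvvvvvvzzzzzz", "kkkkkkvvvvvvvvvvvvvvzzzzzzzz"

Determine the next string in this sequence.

kkkkkkkkvvvvvvvvvvvvvvvvvzzzzzzzzzz

Each string has the form k^{2n-2} v^{3n+2} z^{2n}, where the shown terms are n = 2, 3, 4.
At n = 5 the blocks have lengths 8, 17, 10.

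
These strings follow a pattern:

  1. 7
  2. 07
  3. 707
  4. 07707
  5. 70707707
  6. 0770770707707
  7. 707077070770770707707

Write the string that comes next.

0770770707707707077070770770707707

This is a Fibonacci-style word recurrence s(k) = s(k−2)·s(k−1): e.g. 7·07 = 707.
So term 8 is 0770770707707·707077070770770707707.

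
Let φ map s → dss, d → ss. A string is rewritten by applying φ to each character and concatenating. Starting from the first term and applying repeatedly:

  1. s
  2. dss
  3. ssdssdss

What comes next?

Expanding ssdssdss: s→dss, s→dss, d→ss, s→dss, s→dss, d→ss, s→dss, s→dss. Concatenated: dss dss ss dss dss ss dss dss.

dssdssssdssdssssdssdss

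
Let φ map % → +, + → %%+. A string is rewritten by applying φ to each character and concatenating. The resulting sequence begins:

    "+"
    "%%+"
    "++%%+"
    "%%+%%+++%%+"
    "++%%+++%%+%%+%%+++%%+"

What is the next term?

Replace each of the 21 characters of ++%%+++%%+%%+%%+++%%+ in place — %%+ %%+ + + %%+ %%+ %%+ + + %%+ + + %%+ + + %%+ %%+ %%+ + + %%+ — and concatenate.

%%+%%+++%%+%%+%%+++%%+++%%+++%%+%%+%%+++%%+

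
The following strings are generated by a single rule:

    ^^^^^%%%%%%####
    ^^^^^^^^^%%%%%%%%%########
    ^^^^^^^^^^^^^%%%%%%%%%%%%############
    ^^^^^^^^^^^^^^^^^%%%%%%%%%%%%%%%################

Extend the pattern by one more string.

^^^^^^^^^^^^^^^^^^^^^%%%%%%%%%%%%%%%%%%####################

Reading off run lengths: ^ runs 5, 9, 13, 17; % runs 6, 9, 12, 15; # runs 4, 8, 12, 16 — each is linear in n (n = 1, 2, …).
Setting n = 5 gives 21, 18, 20 characters in each block.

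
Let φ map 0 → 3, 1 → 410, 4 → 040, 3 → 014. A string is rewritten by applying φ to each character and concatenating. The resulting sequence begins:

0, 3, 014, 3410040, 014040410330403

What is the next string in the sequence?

341004030403040410301401430403014

φ(014040410330403) expands symbol-by-symbol to 3 410 040 3 040 3 040 410 3 014 014 3 040 3 014; joining the 15 pieces gives the next term.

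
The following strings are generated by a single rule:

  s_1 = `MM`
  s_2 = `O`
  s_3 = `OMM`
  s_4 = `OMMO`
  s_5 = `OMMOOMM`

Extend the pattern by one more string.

From term 3 onward, concatenate the last term with the second-to-last: O·MM = OMM, OMM·O = OMMO, …
Continuing: OMMOOMM · OMMO gives term 6.

OMMOOMMOMMO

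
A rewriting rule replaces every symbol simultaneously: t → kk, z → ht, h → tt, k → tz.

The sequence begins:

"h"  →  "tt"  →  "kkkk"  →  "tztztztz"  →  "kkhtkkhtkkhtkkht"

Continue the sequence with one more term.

Replace each of the 16 characters of kkhtkkhtkkhtkkht in place — tz tz tt kk tz tz tt kk tz tz tt kk tz tz tt kk — and concatenate.

tztzttkktztzttkktztzttkktztzttkk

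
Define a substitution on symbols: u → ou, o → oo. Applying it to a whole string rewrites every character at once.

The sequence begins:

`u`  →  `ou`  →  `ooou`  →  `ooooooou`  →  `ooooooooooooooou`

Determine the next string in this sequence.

Replace each of the 16 characters of ooooooooooooooou in place — oo oo oo oo oo oo oo oo oo oo oo oo oo oo oo ou — and concatenate.

ooooooooooooooooooooooooooooooou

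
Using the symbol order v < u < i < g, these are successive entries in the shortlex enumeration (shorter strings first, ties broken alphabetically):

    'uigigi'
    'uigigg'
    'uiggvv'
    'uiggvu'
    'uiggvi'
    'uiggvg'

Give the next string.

uigguv

The successor of uiggvg increments the rightmost position that isn't already g and resets every position after it to v.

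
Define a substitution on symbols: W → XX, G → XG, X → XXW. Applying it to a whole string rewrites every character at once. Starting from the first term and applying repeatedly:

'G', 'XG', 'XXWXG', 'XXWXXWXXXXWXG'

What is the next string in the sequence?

Replace each of the 13 characters of XXWXXWXXXXWXG in place — XXW XXW XX XXW XXW XX XXW XXW XXW XXW XX XXW XG — and concatenate.

XXWXXWXXXXWXXWXXXXWXXWXXWXXWXXXXWXG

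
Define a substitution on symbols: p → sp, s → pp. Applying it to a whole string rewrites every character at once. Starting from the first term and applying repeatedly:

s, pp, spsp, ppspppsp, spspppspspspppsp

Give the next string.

ppspppspspspppspppspppspspspppsp

φ(spspppspspspppsp) expands symbol-by-symbol to pp sp pp sp sp sp pp sp pp sp pp sp sp sp pp sp; joining the 16 pieces gives the next term.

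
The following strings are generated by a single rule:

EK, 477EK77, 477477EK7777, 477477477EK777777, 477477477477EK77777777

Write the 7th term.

Every step adds 477 to the front and 77 to the end of the previous string.
From 477477477477EK77777777, 2 further steps: 477477477477EK77777777 → 477477477477477EK7777777777 → (answer).

477477477477477477EK777777777777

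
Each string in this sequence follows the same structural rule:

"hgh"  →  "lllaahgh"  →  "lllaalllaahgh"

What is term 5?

Every step adds lllaa at the front: s(k+1) = lllaa·s(k).
From lllaalllaahgh, 2 further steps: lllaalllaahgh → lllaalllaalllaahgh → (answer).

lllaalllaalllaalllaahgh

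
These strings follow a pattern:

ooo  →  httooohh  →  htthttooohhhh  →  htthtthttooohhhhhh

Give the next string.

Every step adds htt to the front and hh to the end of the previous string.
Applying this once more to htthtthttooohhhhhh:

htthtthtthttooohhhhhhhh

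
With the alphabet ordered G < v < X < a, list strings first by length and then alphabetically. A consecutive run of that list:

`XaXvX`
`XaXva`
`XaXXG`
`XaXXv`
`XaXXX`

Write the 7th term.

XaXaG

Stepping forward 2 times from XaXXX: XaXXX → XaXXa, then the target.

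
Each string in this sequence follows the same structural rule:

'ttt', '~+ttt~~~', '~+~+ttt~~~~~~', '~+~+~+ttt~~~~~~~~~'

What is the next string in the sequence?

Every step adds ~+ to the front and ~~~ to the end of the previous string.
Applying this once more to ~+~+~+ttt~~~~~~~~~:

~+~+~+~+ttt~~~~~~~~~~~~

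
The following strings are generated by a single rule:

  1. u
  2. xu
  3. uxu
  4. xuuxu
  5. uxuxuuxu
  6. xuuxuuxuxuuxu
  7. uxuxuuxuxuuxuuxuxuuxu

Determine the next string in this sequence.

xuuxuuxuxuuxuuxuxuuxuxuuxuuxuxuuxu

Each term (from the third on) is the two preceding terms concatenated in order: term 3 = u·xu = uxu.
So term 8 is xuuxuuxuxuuxu·uxuxuuxuxuuxuuxuxuuxu.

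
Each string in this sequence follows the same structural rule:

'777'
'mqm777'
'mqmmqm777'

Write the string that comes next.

Every step adds mqm at the front: s(k+1) = mqm·s(k).
Applying this once more to mqmmqm777:

mqmmqmmqm777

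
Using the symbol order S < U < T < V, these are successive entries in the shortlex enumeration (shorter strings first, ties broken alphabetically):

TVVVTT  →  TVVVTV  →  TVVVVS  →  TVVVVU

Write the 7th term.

VSSSSS

Continuing the enumeration 3 steps past TVVVVU: TVVVVU → TVVVVT → TVVVVV → (answer).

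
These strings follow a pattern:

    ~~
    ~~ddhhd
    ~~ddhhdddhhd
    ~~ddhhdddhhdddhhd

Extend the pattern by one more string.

~~ddhhdddhhdddhhdddhhd

Every step adds ddhhd to the end: s(k+1) = s(k)·ddhhd.
So the next term is ~~ddhhdddhhdddhhd·ddhhd.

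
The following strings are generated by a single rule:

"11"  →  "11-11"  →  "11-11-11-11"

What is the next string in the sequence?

11-11-11-11-11-11-11-11

s(k+1) = s(k)·-·s(k) — each term doubles the last with '-' between the halves.
So the next term is two copies of 11-11-11-11 with '-' between the halves.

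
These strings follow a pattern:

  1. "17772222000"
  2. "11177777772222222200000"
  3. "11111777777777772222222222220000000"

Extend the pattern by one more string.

11111117777777777777772222222222222222000000000

Each string has the form 1^{2n-1} 7^{4n-1} 2^{4n} 0^{2n+1} (n = 1, 2, …).
At n = 4 the blocks have lengths 7, 15, 16, 9.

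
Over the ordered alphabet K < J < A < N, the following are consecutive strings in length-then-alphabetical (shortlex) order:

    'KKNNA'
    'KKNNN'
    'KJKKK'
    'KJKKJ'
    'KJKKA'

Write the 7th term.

KJKJK

Stepping forward 2 times from KJKKA: KJKKA → KJKKN, then the target.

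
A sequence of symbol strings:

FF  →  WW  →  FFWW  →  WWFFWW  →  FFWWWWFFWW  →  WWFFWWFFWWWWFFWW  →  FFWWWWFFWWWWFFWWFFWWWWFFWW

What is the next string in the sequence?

This is a Fibonacci-style word recurrence s(k) = s(k−2)·s(k−1): e.g. FF·WW = FFWW.
Continuing: WWFFWWFFWWWWFFWW · FFWWWWFFWWWWFFWWFFWWWWFFWW gives term 8.

WWFFWWFFWWWWFFWWFFWWWWFFWWWWFFWWFFWWWWFFWW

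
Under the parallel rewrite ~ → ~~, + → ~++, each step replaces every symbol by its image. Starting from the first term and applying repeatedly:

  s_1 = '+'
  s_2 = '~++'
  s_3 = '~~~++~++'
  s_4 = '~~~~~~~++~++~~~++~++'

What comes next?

~~~~~~~~~~~~~~~++~++~~~++~++~~~~~~~++~++~~~++~++

φ(~~~~~~~++~++~~~++~++) expands symbol-by-symbol to ~~ ~~ ~~ ~~ ~~ ~~ ~~ ~++ ~++ ~~ ~++ ~++ ~~ ~~ ~~ ~++ ~++ ~~ ~++ ~++; joining the 20 pieces gives the next term.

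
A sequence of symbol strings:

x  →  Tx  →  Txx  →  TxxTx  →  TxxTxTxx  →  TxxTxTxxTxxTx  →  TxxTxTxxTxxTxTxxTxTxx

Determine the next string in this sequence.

This is a Fibonacci-style word recurrence s(k) = s(k−1)·s(k−2): e.g. Tx·x = Txx.
The next term joins TxxTxTxxTxxTxTxxTxTxx and TxxTxTxxTxxTx.

TxxTxTxxTxxTxTxxTxTxxTxxTxTxxTxxTx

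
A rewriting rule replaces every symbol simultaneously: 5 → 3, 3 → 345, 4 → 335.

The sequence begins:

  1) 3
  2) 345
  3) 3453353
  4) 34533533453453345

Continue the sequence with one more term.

34533533453453345345335334533533453453353

Applying the rule to each of the 17 symbols of 34533533453453345 gives the pieces 345 335 3 345 345 3 345 345 335 3 345 335 3 345 345 335 3, which concatenate to the answer.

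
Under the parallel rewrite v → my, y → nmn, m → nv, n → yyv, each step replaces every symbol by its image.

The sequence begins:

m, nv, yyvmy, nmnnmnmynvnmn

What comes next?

Applying the rule to each of the 13 symbols of nmnnmnmynvnmn gives the pieces yyv nv yyv yyv nv yyv nv nmn yyv my yyv nv yyv, which concatenate to the answer.

yyvnvyyvyyvnvyyvnvnmnyyvmyyyvnvyyv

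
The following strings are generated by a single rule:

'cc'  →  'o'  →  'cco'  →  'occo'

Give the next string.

ccoocco

Each term (from the third on) is the two preceding terms concatenated in order: term 3 = cc·o = cco.
The next term joins cco and occo.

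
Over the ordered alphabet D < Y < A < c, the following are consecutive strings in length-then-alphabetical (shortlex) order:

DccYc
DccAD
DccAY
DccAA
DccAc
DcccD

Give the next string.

Find the rightmost character of DcccD below c, bump it to the next letter, and reset everything to its right to D.

DcccY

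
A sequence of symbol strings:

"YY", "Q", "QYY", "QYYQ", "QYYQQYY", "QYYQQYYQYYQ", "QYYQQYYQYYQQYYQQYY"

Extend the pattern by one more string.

From term 3 onward, concatenate the last term with the second-to-last: Q·YY = QYY, QYY·Q = QYYQ, …
The next term joins QYYQQYYQYYQQYYQQYY and QYYQQYYQYYQ.

QYYQQYYQYYQQYYQQYYQYYQQYYQYYQ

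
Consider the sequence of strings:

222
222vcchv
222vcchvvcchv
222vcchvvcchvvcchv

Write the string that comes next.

Each term is the previous one with vcchv appended.
One more step from 222vcchvvcchvvcchv gives the answer.

222vcchvvcchvvcchvvcchv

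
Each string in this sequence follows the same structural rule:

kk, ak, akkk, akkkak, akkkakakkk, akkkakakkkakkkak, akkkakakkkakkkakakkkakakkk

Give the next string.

akkkakakkkakkkakakkkakakkkakkkakakkkakkkak

This is a Fibonacci-style word recurrence s(k) = s(k−1)·s(k−2): e.g. ak·kk = akkk.
So term 8 is akkkakakkkakkkakakkkakakkk·akkkakakkkakkkak.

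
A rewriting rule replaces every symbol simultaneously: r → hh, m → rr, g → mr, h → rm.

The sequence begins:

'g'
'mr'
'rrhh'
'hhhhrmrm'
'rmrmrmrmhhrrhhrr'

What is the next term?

hhrrhhrrhhrrhhrrrmrmhhhhrmrmhhhh

Replace each of the 16 characters of rmrmrmrmhhrrhhrr in place — hh rr hh rr hh rr hh rr rm rm hh hh rm rm hh hh — and concatenate.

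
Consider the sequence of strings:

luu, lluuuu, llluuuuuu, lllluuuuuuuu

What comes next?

llllluuuuuuuuuu

Reading off run lengths: l runs 1, 2, 3, 4; u runs 2, 4, 6, 8 — each is linear in n (n = 1, 2, …).
Setting n = 5 gives 5, 10 characters in each block.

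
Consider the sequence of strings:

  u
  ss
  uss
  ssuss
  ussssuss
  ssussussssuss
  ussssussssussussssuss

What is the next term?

From term 3 onward, concatenate the second-to-last term with the last: u·ss = uss, ss·uss = ssuss, …
So term 8 is ssussussssuss·ussssussssussussssuss.

ssussussssussussssussssussussssuss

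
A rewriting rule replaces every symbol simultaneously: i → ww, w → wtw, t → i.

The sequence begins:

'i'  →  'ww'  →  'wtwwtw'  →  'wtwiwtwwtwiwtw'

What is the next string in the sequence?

Rewriting the 14 symbols of wtwiwtwwtwiwtw one by one yields wtw i wtw ww wtw i wtw wtw i wtw ww wtw i wtw; concatenated:

wtwiwtwwwwtwiwtwwtwiwtwwwwtwiwtw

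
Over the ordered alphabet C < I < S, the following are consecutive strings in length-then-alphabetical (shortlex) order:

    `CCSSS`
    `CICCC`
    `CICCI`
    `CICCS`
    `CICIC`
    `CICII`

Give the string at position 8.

Continuing the enumeration 2 steps past CICII: CICII → CICIS → (answer).

CICSC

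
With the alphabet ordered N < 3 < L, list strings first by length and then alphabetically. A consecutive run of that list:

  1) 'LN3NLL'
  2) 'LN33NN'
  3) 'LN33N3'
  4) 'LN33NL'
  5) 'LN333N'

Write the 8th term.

LN33LN

Continuing the enumeration 3 steps past LN333N: LN333N → LN3333 → LN333L → (answer).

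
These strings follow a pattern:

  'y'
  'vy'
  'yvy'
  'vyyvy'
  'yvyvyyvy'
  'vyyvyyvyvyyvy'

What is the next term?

From term 3 onward, concatenate the second-to-last term with the last: y·vy = yvy, vy·yvy = vyyvy, …
So term 7 is yvyvyyvy·vyyvyyvyvyyvy.

yvyvyyvyvyyvyyvyvyyvy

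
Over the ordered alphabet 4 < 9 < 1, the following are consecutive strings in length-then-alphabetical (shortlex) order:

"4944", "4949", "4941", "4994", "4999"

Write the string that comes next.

4991

The successor of 4999 increments the rightmost position that isn't already 1 and resets every position after it to 4.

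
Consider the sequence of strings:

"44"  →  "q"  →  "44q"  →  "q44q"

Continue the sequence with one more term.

From term 3 onward, concatenate the second-to-last term with the last: 44·q = 44q, q·44q = q44q, …
Continuing: 44q · q44q gives term 5.

44qq44q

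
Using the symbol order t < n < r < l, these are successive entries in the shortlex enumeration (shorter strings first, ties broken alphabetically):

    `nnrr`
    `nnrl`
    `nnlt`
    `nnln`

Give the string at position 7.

Stepping forward 3 times from nnln: nnln → nnlr → nnll, then the target.

nrtt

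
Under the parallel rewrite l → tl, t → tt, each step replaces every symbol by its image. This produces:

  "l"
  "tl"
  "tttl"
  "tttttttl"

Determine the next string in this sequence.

tttttttttttttttl

Apply φ to tttttttl symbol by symbol: t→tt, t→tt, t→tt, t→tt, t→tt, t→tt, t→tt, l→tl; joined: tt tt tt tt tt tt tt tl.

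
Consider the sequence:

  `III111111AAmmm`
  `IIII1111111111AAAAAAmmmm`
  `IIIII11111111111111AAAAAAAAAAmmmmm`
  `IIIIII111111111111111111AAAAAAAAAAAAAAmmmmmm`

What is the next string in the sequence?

Reading off run lengths: I runs 3, 4, 5, 6; 1 runs 6, 10, 14, 18; A runs 2, 6, 10, 14; m runs 3, 4, 5, 6 — each is linear in n (n = 1, 2, …).
For the next term, n = 5, so the run lengths are 7, 22, 18, 7.

IIIIIII1111111111111111111111AAAAAAAAAAAAAAAAAAmmmmmmm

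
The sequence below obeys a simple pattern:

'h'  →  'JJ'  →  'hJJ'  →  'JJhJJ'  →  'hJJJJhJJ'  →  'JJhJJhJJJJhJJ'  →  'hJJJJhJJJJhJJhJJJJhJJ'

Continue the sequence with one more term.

JJhJJhJJJJhJJhJJJJhJJJJhJJhJJJJhJJ

Each term (from the third on) is the two preceding terms concatenated in order: term 3 = h·JJ = hJJ.
Continuing: JJhJJhJJJJhJJ · hJJJJhJJJJhJJhJJJJhJJ gives term 8.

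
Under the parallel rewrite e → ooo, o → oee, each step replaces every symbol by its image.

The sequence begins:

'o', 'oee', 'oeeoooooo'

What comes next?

oeeoooooooeeoeeoeeoeeoeeoee

Expanding oeeoooooo: o→oee, e→ooo, e→ooo, o→oee, o→oee, o→oee, o→oee, o→oee, o→oee. Concatenated: oee ooo ooo oee oee oee oee oee oee.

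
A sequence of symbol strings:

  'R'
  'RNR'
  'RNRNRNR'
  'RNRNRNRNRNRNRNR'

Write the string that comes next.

s(k+1) = s(k)·N·s(k) — each term doubles the last with 'N' between the halves.
Doubling RNRNRNRNRNRNRNR with 'N' between the halves:

RNRNRNRNRNRNRNRNRNRNRNRNRNRNRNR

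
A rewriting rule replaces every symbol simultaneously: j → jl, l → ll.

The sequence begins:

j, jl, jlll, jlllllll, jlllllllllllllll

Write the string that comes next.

Applying the rule to each of the 16 symbols of jlllllllllllllll gives the pieces jl ll ll ll ll ll ll ll ll ll ll ll ll ll ll ll, which concatenate to the answer.

jlllllllllllllllllllllllllllllll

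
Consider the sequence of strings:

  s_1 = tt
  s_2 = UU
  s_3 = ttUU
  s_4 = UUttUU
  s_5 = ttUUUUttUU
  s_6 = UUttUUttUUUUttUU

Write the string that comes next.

ttUUUUttUUUUttUUttUUUUttUU

From term 3 onward, concatenate the second-to-last term with the last: tt·UU = ttUU, UU·ttUU = UUttUU, …
The next term joins ttUUUUttUU and UUttUUttUUUUttUU.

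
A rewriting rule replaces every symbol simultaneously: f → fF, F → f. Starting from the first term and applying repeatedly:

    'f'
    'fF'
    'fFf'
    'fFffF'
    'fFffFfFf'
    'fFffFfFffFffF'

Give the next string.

φ(fFffFfFffFffF) expands symbol-by-symbol to fF f fF fF f fF f fF fF f fF fF f; joining the 13 pieces gives the next term.

fFffFfFffFffFfFffFfFf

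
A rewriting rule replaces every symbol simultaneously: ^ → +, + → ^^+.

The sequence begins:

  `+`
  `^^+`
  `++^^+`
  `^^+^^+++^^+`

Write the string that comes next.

Apply φ to ^^+^^+++^^+ symbol by symbol: ^→+, ^→+, +→^^+, ^→+, ^→+, +→^^+, +→^^+, +→^^+, ^→+, ^→+, +→^^+; joined: + + ^^+ + + ^^+ ^^+ ^^+ + + ^^+.

++^^+++^^+^^+^^+++^^+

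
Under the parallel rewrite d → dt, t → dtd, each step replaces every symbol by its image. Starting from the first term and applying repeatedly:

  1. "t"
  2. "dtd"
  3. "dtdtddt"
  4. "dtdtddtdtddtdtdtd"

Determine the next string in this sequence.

dtdtddtdtddtdtdtddtdtddtdtdtddtdtddtdtddt

φ(dtdtddtdtddtdtdtd) expands symbol-by-symbol to dt dtd dt dtd dt dt dtd dt dtd dt dt dtd dt dtd dt dtd dt; joining the 17 pieces gives the next term.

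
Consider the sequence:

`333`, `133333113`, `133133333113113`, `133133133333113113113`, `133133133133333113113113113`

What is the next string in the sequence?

Every step adds 133 to the front and 113 to the end of the previous string.
So the next term is 133·133133133133333113113113113·113.

133133133133133333113113113113113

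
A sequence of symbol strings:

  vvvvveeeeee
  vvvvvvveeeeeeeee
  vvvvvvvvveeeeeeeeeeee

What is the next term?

vvvvvvvvvvveeeeeeeeeeeeeee

Each string has the form v^{2n+1} e^{3n}, where the shown terms are n = 2, 3, 4.
At n = 5 the blocks have lengths 11, 15.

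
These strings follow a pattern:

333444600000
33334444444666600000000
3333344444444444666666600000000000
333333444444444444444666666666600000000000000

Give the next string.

Reading off run lengths: 3 runs 3, 4, 5, 6; 4 runs 3, 7, 11, 15; 6 runs 1, 4, 7, 10; 0 runs 5, 8, 11, 14 — each is linear in n (n = 1, 2, …).
For the next term, n = 5, so the run lengths are 7, 19, 13, 17.

33333334444444444444444444666666666666600000000000000000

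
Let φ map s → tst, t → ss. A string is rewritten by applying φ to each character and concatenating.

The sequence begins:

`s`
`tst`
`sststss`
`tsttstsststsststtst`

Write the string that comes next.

sststsssststsststtstsststsststtstsststsssststss

Applying the rule to each of the 19 symbols of tsttstsststsststtst gives the pieces ss tst ss ss tst ss tst tst ss tst ss tst tst ss tst ss ss tst ss, which concatenate to the answer.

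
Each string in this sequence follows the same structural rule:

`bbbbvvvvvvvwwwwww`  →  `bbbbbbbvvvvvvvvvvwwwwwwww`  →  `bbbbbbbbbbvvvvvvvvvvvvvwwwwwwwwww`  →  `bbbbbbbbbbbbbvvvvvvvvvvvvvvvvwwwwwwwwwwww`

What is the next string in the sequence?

Term n consists of 3n-2 b's, followed by 3n+1 v's, followed by 2n+2 w's, where the shown terms are n = 2, 3, 4, 5.
For the next term, n = 6, so the run lengths are 16, 19, 14.

bbbbbbbbbbbbbbbbvvvvvvvvvvvvvvvvvvvwwwwwwwwwwwwww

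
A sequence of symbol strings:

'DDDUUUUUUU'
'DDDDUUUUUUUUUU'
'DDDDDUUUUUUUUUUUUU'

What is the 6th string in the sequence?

DDDDDDDDUUUUUUUUUUUUUUUUUUUUUU

Each string has the form D^{n+1} U^{3n+1}, where the shown terms are n = 2, 3, 4.
At n = 7 the blocks have lengths 8, 22.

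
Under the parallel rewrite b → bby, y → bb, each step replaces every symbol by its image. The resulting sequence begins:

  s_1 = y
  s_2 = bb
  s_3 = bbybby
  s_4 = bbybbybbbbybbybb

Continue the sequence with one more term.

φ(bbybbybbbbybbybb) expands symbol-by-symbol to bby bby bb bby bby bb bby bby bby bby bb bby bby bb bby bby; joining the 16 pieces gives the next term.

bbybbybbbbybbybbbbybbybbybbybbbbybbybbbbybby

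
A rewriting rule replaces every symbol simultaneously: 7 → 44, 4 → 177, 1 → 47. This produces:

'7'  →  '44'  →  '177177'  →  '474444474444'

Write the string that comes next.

1774417717717717717744177177177177

Rewriting each symbol of 474444474444: 4→177, 7→44, 4→177, 4→177, 4→177, 4→177, 4→177, 7→44, 4→177, 4→177, 4→177, 4→177, which concatenates to 177 44 177 177 177 177 177 44 177 177 177 177.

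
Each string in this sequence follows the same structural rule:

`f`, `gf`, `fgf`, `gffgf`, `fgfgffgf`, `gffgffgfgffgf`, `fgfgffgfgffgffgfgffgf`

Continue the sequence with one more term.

Each term (from the third on) is the two preceding terms concatenated in order: term 3 = f·gf = fgf.
Continuing: gffgffgfgffgf · fgfgffgfgffgffgfgffgf gives term 8.

gffgffgfgffgffgfgffgfgffgffgfgffgf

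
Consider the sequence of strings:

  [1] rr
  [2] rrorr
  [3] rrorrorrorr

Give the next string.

rrorrorrorrorrorrorrorr

Every step duplicates the string with 'o' between the halves.
One more doubling of rrorrorrorr gives the answer.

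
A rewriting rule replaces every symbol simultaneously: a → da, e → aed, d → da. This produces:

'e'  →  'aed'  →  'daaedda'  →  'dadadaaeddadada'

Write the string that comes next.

Rewriting the 15 symbols of dadadaaeddadada one by one yields da da da da da da da aed da da da da da da da; concatenated:

dadadadadadadaaeddadadadadadada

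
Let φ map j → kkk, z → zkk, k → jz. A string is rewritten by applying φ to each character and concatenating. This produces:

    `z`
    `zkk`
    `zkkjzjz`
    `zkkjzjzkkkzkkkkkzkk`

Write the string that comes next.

Applying the rule to each of the 19 symbols of zkkjzjzkkkzkkkkkzkk gives the pieces zkk jz jz kkk zkk kkk zkk jz jz jz zkk jz jz jz jz jz zkk jz jz, which concatenate to the answer.

zkkjzjzkkkzkkkkkzkkjzjzjzzkkjzjzjzjzjzzkkjzjz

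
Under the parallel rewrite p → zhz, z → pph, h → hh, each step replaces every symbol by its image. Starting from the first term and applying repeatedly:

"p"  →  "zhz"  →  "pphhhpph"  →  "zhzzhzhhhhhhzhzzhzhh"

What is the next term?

Replace each of the 20 characters of zhzzhzhhhhhhzhzzhzhh in place — pph hh pph pph hh pph hh hh hh hh hh hh pph hh pph pph hh pph hh hh — and concatenate.

pphhhpphpphhhpphhhhhhhhhhhhhpphhhpphpphhhpphhhhh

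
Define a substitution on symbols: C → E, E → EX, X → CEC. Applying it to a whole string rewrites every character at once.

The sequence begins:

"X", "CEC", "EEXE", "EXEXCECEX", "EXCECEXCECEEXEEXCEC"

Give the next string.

φ(EXCECEXCECEEXEEXCEC) expands symbol-by-symbol to EX CEC E EX E EX CEC E EX E EX EX CEC EX EX CEC E EX E; joining the 19 pieces gives the next term.

EXCECEEXEEXCECEEXEEXEXCECEXEXCECEEXE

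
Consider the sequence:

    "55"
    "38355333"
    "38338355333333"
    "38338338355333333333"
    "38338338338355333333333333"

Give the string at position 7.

38338338338338338355333333333333333333

Each term wraps the previous one in 383 on the left and 333 on the right.
From 38338338338355333333333333, 2 further steps: 38338338338355333333333333 → 38338338338338355333333333333333 → (answer).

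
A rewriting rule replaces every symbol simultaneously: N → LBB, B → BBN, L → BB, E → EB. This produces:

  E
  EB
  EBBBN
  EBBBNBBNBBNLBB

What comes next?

Rewriting the 14 symbols of EBBBNBBNBBNLBB one by one yields EB BBN BBN BBN LBB BBN BBN LBB BBN BBN LBB BB BBN BBN; concatenated:

EBBBNBBNBBNLBBBBNBBNLBBBBNBBNLBBBBBBNBBN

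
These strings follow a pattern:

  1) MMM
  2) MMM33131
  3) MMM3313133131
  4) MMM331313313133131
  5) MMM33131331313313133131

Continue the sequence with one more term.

MMM3313133131331313313133131

Every step adds 33131 to the end: s(k+1) = s(k)·33131.
So the next term is MMM33131331313313133131·33131.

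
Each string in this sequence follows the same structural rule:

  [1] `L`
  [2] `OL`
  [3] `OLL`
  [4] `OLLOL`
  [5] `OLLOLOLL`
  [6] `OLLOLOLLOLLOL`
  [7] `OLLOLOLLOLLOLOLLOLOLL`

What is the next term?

OLLOLOLLOLLOLOLLOLOLLOLLOLOLLOLLOL

Each term (from the third on) is the previous term followed by the one before it: term 3 = OL·L = OLL.
So term 8 is OLLOLOLLOLLOLOLLOLOLL·OLLOLOLLOLLOL.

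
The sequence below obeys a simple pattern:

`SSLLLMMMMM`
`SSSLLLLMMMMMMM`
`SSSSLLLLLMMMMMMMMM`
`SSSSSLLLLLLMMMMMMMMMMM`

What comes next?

SSSSSSLLLLLLLMMMMMMMMMMMMM

Term n consists of n S's, followed by n+1 L's, followed by 2n+1 M's, where the shown terms are n = 2, 3, 4, 5.
Setting n = 6 gives 6, 7, 13 characters in each block.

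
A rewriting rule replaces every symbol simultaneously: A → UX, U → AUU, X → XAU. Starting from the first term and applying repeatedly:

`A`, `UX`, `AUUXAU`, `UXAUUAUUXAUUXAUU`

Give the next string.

Applying the rule to each of the 16 symbols of UXAUUAUUXAUUXAUU gives the pieces AUU XAU UX AUU AUU UX AUU AUU XAU UX AUU AUU XAU UX AUU AUU, which concatenate to the answer.

AUUXAUUXAUUAUUUXAUUAUUXAUUXAUUAUUXAUUXAUUAUU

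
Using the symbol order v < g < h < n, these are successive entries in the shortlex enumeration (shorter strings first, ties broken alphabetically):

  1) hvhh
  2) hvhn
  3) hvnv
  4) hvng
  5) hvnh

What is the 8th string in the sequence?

Stepping forward 3 times from hvnh: hvnh → hvnn → hgvv, then the target.

hgvg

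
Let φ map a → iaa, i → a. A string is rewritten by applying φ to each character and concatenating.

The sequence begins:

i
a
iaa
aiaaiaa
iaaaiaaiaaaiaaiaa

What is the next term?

aiaaiaaiaaaiaaiaaaiaaiaaiaaaiaaiaaaiaaiaa

Applying the rule to each of the 17 symbols of iaaaiaaiaaaiaaiaa gives the pieces a iaa iaa iaa a iaa iaa a iaa iaa iaa a iaa iaa a iaa iaa, which concatenate to the answer.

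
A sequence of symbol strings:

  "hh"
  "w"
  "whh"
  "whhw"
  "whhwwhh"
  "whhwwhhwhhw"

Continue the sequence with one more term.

This is a Fibonacci-style word recurrence s(k) = s(k−1)·s(k−2): e.g. w·hh = whh.
The next term joins whhwwhhwhhw and whhwwhh.

whhwwhhwhhwwhhwwhh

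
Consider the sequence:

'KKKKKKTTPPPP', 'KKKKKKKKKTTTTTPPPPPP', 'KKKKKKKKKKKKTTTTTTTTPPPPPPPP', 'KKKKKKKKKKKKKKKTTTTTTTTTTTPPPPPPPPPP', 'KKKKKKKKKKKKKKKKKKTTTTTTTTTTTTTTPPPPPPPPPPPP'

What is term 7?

KKKKKKKKKKKKKKKKKKKKKKKKTTTTTTTTTTTTTTTTTTTTPPPPPPPPPPPPPPPP

Reading off run lengths: K runs 6, 9, 12, 15, 18; T runs 2, 5, 8, 11, 14; P runs 4, 6, 8, 10, 12 — each is linear in n (n = 1, 2, …).
At n = 7 the blocks have lengths 24, 20, 16.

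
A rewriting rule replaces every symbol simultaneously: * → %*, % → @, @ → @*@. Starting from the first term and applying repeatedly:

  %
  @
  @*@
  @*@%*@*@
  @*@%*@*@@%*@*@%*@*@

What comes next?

@*@%*@*@@%*@*@%*@*@@*@@%*@*@%*@*@@%*@*@%*@*@

Applying the rule to each of the 19 symbols of @*@%*@*@@%*@*@%*@*@ gives the pieces @*@ %* @*@ @ %* @*@ %* @*@ @*@ @ %* @*@ %* @*@ @ %* @*@ %* @*@, which concatenate to the answer.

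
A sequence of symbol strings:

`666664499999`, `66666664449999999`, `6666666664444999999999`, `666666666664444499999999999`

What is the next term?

66666666666664444449999999999999

Reading off run lengths: 6 runs 5, 7, 9, 11; 4 runs 2, 3, 4, 5; 9 runs 5, 7, 9, 11 — each is linear in n (n = 1, 2, …).
At n = 5 the blocks have lengths 13, 6, 13.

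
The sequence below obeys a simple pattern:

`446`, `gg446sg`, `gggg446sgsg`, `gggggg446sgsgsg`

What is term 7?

gggggggggggg446sgsgsgsgsgsg

Each term wraps the previous one in gg on the left and sg on the right.
From gggggg446sgsgsg, 3 further steps: gggggg446sgsgsg → gggggggg446sgsgsgsg → gggggggggg446sgsgsgsgsg → (answer).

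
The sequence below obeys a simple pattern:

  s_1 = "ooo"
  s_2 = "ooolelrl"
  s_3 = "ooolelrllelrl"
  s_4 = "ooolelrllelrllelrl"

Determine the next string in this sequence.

ooolelrllelrllelrllelrl

The strings grow by a fixed suffix lelrl each time.
One more step from ooolelrllelrllelrl gives the answer.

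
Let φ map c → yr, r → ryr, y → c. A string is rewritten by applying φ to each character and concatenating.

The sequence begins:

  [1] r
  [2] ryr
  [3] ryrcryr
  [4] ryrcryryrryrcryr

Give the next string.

φ(ryrcryryrryrcryr) expands symbol-by-symbol to ryr c ryr yr ryr c ryr c ryr ryr c ryr yr ryr c ryr; joining the 16 pieces gives the next term.

ryrcryryrryrcryrcryrryrcryryrryrcryr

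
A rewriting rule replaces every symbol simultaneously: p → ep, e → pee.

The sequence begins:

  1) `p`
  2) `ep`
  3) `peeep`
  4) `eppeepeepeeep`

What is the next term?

peeepeppeepeeeppeepeeeppeepeepeeep

Applying the rule to each of the 13 symbols of eppeepeepeeep gives the pieces pee ep ep pee pee ep pee pee ep pee pee pee ep, which concatenate to the answer.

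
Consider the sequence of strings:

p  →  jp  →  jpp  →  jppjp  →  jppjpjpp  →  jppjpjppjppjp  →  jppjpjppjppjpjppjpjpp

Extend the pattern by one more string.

Each term (from the third on) is the previous term followed by the one before it: term 3 = jp·p = jpp.
The next term joins jppjpjppjppjpjppjpjpp and jppjpjppjppjp.

jppjpjppjppjpjppjpjppjppjpjppjppjp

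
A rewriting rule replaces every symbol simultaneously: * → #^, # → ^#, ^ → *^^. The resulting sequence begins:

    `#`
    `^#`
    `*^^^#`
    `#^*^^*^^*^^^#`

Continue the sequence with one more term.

Applying the rule to each of the 13 symbols of #^*^^*^^*^^^# gives the pieces ^# *^^ #^ *^^ *^^ #^ *^^ *^^ #^ *^^ *^^ *^^ ^#, which concatenate to the answer.

^#*^^#^*^^*^^#^*^^*^^#^*^^*^^*^^^#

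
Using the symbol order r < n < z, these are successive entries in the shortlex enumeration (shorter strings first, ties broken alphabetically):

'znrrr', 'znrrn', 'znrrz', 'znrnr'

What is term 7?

znrzr

Advancing 3 positions from znrnr through znrnr → znrnn → znrnz reaches term 7.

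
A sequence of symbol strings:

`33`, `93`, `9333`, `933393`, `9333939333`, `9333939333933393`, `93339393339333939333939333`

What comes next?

933393933393339393339393339333939333933393

Each term (from the third on) is the previous term followed by the one before it: term 3 = 93·33 = 9333.
Continuing: 93339393339333939333939333 · 9333939333933393 gives term 8.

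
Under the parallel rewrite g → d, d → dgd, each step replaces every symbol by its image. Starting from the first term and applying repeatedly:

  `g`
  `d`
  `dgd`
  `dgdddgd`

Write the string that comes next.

Rewriting each symbol of dgdddgd: d→dgd, g→d, d→dgd, d→dgd, d→dgd, g→d, d→dgd, which concatenates to dgd d dgd dgd dgd d dgd.

dgdddgddgddgdddgd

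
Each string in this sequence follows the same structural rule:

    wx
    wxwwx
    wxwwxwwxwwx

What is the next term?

Every step duplicates the string with 'w' between the halves.
Doubling wxwwxwwxwwx with 'w' between the halves:

wxwwxwwxwwxwwxwwxwwxwwx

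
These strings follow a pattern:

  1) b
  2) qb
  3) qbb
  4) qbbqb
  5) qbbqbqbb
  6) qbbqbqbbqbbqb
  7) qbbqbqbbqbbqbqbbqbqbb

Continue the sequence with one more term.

This is a Fibonacci-style word recurrence s(k) = s(k−1)·s(k−2): e.g. qb·b = qbb.
So term 8 is qbbqbqbbqbbqbqbbqbqbb·qbbqbqbbqbbqb.

qbbqbqbbqbbqbqbbqbqbbqbbqbqbbqbbqb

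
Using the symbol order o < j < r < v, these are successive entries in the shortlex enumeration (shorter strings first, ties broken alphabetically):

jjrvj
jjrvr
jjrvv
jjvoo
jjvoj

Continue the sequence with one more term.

Treat jjvoj as a base-4 numeral over the given alphabet and add one, carrying through any trailing v's.

jjvor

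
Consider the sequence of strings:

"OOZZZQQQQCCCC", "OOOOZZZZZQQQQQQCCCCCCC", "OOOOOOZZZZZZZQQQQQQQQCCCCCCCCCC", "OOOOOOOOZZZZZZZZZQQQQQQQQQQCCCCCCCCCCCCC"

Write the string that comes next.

The n-th term is 2n-2 O's then 2n-1 Z's then 2n Q's then 3n-2 C's, where the shown terms are n = 2, 3, 4, 5.
For the next term, n = 6, so the run lengths are 10, 11, 12, 16.

OOOOOOOOOOZZZZZZZZZZZQQQQQQQQQQQQCCCCCCCCCCCCCCCC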